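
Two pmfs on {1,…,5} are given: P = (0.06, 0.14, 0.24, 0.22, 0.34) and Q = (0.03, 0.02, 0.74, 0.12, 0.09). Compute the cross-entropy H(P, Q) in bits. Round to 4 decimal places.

3.0520 bits

H(P,Q) = −Σ p·log₂ q.
  −0.06·log₂(0.03) = 0.30353
  −0.14·log₂(0.02) = 0.79014
  −0.24·log₂(0.74) = 0.10426
  −0.22·log₂(0.12) = 0.67296
  −0.34·log₂(0.09) = 1.18114
H(P,Q) = 3.0520 bits.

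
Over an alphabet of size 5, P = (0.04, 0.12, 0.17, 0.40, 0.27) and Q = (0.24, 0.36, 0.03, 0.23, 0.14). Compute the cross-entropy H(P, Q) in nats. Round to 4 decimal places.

H(P,Q) = −Σ p·ln q.
  −0.04·ln(0.24) = 0.05708
  −0.12·ln(0.36) = 0.12260
  −0.17·ln(0.03) = 0.59611
  −0.40·ln(0.23) = 0.58787
  −0.27·ln(0.14) = 0.53085
H(P,Q) = 1.8945 nats.

1.8945 nats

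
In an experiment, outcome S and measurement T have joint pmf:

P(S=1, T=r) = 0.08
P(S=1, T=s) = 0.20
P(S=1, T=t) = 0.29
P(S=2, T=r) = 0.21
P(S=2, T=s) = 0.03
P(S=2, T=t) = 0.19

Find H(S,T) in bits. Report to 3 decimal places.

2.354 bits

H(S,T) = −Σ p(x,y)·log₂ p(x,y) over all 6 cells.
  cell (1,r): −0.08·log₂0.08 = 0.2915
  cell (1,s): −0.20·log₂0.20 = 0.4644
  cell (1,t): −0.29·log₂0.29 = 0.5179
  cell (2,r): −0.21·log₂0.21 = 0.4728
  cell (2,s): −0.03·log₂0.03 = 0.1518
  cell (2,t): −0.19·log₂0.19 = 0.4552
Sum = 2.354 bits.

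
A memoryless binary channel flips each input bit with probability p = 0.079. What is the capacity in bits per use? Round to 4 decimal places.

0.6014 bits

Binary symmetric channel: C = 1 − h₂(ε) where h₂ is the binary entropy function.
h₂(0.079) = −0.079·log₂0.079 − 0.921·log₂0.921 = 0.3986.
C = 1 − 0.3986 = 0.6014 bits per channel use.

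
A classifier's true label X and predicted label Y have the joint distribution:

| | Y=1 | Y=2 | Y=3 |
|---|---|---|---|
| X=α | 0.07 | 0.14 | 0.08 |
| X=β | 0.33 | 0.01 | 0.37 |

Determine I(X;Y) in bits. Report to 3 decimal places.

0.244 bits

Marginals: p(X) = (0.2900, 0.7100), p(Y) = (0.4000, 0.1500, 0.4500).
I(X;Y) = Σ p(x,y)·log₂[p(x,y)/(p(x)p(y))].
  (α,1): 0.07·log₂(0.6034) = -0.0510
  (α,2): 0.14·log₂(3.2184) = 0.2361
  (α,3): 0.08·log₂(0.6130) = -0.0565
  (β,1): 0.33·log₂(1.1620) = 0.0715
  (β,2): 0.01·log₂(0.0939) = -0.0341
  (β,3): 0.37·log₂(1.1581) = 0.0783
Sum = 0.244 bits.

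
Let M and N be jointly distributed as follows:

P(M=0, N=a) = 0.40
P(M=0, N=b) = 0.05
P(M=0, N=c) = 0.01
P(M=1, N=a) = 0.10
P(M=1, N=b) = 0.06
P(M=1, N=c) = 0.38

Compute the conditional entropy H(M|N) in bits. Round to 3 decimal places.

Marginals: p(M) = (0.4600, 0.5400), p(N) = (0.5000, 0.1100, 0.3900).
H(M|N) = Σ p(N) · H(M|N=·).
  N=a: p=0.5000, H(M|N=a) = 0.7219
  N=b: p=0.1100, H(M|N=b) = 0.9940
  N=c: p=0.3900, H(M|N=c) = 0.1720
Weighted sum = 0.537 bits.

0.537 bits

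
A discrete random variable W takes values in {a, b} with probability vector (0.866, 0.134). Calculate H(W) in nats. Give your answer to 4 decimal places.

H(W) = −Σ p·ln p.
  −(0.866)·ln(0.866) = 0.12459
  −(0.134)·ln(0.134) = 0.26933
Sum: 0.12459 + 0.26933 = 0.3939 nats.

0.3939 nats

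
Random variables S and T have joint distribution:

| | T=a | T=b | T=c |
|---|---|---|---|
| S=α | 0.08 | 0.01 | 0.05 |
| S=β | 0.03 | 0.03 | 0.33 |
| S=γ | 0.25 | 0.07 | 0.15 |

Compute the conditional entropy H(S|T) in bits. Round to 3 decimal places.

Marginals: p(S) = (0.1400, 0.3900, 0.4700), p(T) = (0.3600, 0.1100, 0.5300).
H(S|T) = Σ p(T) · H(S|T=·).
  T=a: p=0.3600, H(S|T=a) = 1.1463
  T=b: p=0.1100, H(S|T=b) = 1.2407
  T=c: p=0.5300, H(S|T=c) = 1.2623
Weighted sum = 1.218 bits.

1.218 bits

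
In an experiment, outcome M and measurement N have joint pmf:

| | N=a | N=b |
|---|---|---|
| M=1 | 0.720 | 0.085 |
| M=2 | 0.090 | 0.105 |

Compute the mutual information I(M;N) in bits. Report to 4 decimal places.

Marginals: p(M) = (0.8050, 0.1950), p(N) = (0.8100, 0.1900).
I(M;N) = Σ p(x,y)·log₂[p(x,y)/(p(x)p(y))].
  (1,a): 0.720·log₂(1.1042) = 0.10297
  (1,b): 0.085·log₂(0.5557) = -0.07204
  (2,a): 0.090·log₂(0.5698) = -0.07303
  (2,b): 0.105·log₂(2.8340) = 0.15780
Sum = 0.1157 bits.

0.1157 bits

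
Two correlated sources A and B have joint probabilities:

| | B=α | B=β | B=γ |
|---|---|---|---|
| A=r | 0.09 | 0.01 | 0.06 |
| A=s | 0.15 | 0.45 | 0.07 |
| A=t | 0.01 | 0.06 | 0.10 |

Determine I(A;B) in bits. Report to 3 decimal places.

Marginals: p(A) = (0.1600, 0.6700, 0.1700), p(B) = (0.2500, 0.5200, 0.2300).
I(A;B) = H(A) + H(B) − H(A,B).
H(A) = 1.2447, H(B) = 1.4782, H(A,B) = 2.4623.
I(A;B) = 1.2447 + 1.4782 − 2.4623 = 0.261 bits.

0.261 bits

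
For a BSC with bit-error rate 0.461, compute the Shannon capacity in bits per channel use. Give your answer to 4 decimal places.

0.0044 bits

Binary symmetric channel: C = 1 − h₂(ε) where h₂ is the binary entropy function.
h₂(0.461) = −0.461·log₂0.461 − 0.539·log₂0.539 = 0.9956.
C = 1 − 0.9956 = 0.0044 bits per channel use.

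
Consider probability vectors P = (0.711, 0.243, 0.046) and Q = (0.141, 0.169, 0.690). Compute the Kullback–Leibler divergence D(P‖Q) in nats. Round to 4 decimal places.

D(P‖Q) = Σ p·ln(p/q).
  0.711·ln(0.711/0.141) = 1.15034
  0.243·ln(0.243/0.169) = 0.08825
  0.046·ln(0.046/0.690) = -0.12457
D(P‖Q) = 1.1140 nats.

1.1140 nats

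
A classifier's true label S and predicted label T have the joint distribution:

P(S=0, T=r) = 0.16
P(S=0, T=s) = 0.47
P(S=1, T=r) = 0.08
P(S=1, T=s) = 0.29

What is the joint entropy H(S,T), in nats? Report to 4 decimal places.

H(S,T) = −Σ p(x,y)·ln p(x,y) over all 4 cells.
  cell (0,r): −0.16·ln0.16 = 0.29321
  cell (0,s): −0.47·ln0.47 = 0.35486
  cell (1,r): −0.08·ln0.08 = 0.20206
  cell (1,s): −0.29·ln0.29 = 0.35898
Sum = 1.2091 nats.

1.2091 nats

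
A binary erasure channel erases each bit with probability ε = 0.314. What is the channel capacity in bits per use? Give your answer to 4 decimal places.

Binary erasure channel: capacity C = 1 − ε.
C = 1 − 0.314 = 0.6860 bits per channel use.

0.6860 bits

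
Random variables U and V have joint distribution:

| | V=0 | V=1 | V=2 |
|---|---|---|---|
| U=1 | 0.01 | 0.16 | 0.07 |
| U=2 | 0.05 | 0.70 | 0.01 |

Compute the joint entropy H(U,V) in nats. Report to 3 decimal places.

0.971 nats

H(U,V) = −Σ p(x,y)·ln p(x,y) over all 6 cells.
  cell (1,0): −0.01·ln0.01 = 0.0461
  cell (1,1): −0.16·ln0.16 = 0.2932
  cell (1,2): −0.07·ln0.07 = 0.1861
  cell (2,0): −0.05·ln0.05 = 0.1498
  cell (2,1): −0.70·ln0.70 = 0.2497
  cell (2,2): −0.01·ln0.01 = 0.0461
Sum = 0.971 nats.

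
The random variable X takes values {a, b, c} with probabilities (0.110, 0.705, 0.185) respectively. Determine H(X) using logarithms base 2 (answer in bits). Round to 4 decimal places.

1.1562 bits

H(X) = −Σ p·log₂ p.
  −(0.110)·log₂(0.110) = 0.35029
  −(0.705)·log₂(0.705) = 0.35553
  −(0.185)·log₂(0.185) = 0.45036
Sum: 0.35029 + 0.35553 + 0.45036 = 1.1562 bits.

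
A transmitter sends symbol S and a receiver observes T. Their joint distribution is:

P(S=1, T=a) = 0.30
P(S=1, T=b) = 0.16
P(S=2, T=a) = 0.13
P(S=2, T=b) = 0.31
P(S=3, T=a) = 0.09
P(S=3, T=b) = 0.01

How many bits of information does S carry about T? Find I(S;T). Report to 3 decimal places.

0.138 bits

Marginals: p(S) = (0.4600, 0.4400, 0.1000), p(T) = (0.5200, 0.4800).
I(S;T) = H(S) + H(T) − H(S,T).
H(S) = 1.3687, H(T) = 0.9988, H(S,T) = 2.2296.
I(S;T) = 1.3687 + 0.9988 − 2.2296 = 0.138 bits.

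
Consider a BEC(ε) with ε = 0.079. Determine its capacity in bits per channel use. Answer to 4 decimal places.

0.9210 bits

Binary erasure channel: capacity C = 1 − ε.
C = 1 − 0.079 = 0.9210 bits per channel use.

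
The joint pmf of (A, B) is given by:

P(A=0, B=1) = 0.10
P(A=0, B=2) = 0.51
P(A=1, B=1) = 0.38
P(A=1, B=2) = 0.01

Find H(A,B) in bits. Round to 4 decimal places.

H(A,B) = −Σ p(x,y)·log₂ p(x,y) over all 4 cells.
  cell (0,1): −0.10·log₂0.10 = 0.33219
  cell (0,2): −0.51·log₂0.51 = 0.49543
  cell (1,1): −0.38·log₂0.38 = 0.53045
  cell (1,2): −0.01·log₂0.01 = 0.06644
Sum = 1.4245 bits.

1.4245 bits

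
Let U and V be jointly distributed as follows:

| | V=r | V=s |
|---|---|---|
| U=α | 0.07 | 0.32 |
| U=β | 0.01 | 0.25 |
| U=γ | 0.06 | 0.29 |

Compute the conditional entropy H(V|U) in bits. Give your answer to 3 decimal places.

0.557 bits

Marginals: p(U) = (0.3900, 0.2600, 0.3500), p(V) = (0.1400, 0.8600).
H(V|U) = Σ p(U) · H(V|U=·).
  U=α: p=0.3900, H(V|U=α) = 0.6790
  U=β: p=0.2600, H(V|U=β) = 0.2352
  U=γ: p=0.3500, H(V|U=γ) = 0.6610
Weighted sum = 0.557 bits.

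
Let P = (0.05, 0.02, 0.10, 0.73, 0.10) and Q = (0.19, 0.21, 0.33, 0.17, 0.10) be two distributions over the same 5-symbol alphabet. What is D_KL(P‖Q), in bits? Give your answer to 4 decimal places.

1.1983 bits

D(P‖Q) = Σ p·log₂(p/q).
  0.05·log₂(0.05/0.19) = -0.09630
  0.02·log₂(0.02/0.21) = -0.06785
  0.10·log₂(0.10/0.33) = -0.17225
  0.73·log₂(0.73/0.17) = 1.53472
  0.10·log₂(0.10/0.10) = 0.00000
D(P‖Q) = 1.1983 bits.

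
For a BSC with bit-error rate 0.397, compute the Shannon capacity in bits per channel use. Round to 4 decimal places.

Binary symmetric channel: C = 1 − h₂(ε) where h₂ is the binary entropy function.
h₂(0.397) = −0.397·log₂0.397 − 0.603·log₂0.603 = 0.9692.
C = 1 − 0.9692 = 0.0308 bits per channel use.

0.0308 bits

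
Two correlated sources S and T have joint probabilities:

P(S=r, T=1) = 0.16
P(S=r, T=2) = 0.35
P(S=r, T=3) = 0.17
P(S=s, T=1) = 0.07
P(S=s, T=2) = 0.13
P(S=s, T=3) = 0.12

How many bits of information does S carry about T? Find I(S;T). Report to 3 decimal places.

Marginals: p(S) = (0.6800, 0.3200), p(T) = (0.2300, 0.4800, 0.2900).
I(S;T) = H(S) + H(T) − H(S,T).
H(S) = 0.9044, H(T) = 1.5138, H(S,T) = 2.4060.
I(S;T) = 0.9044 + 1.5138 − 2.4060 = 0.012 bits.

0.012 bits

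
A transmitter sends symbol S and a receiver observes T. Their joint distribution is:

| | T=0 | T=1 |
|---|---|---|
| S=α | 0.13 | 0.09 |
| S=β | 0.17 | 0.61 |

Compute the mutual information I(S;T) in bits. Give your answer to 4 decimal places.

Marginals: p(S) = (0.2200, 0.7800), p(T) = (0.3000, 0.7000).
I(S;T) = H(S) + H(T) − H(S,T).
H(S) = 0.7602, H(T) = 0.8813, H(S,T) = 1.5649.
I(S;T) = 0.7602 + 0.8813 − 1.5649 = 0.0766 bits.

0.0766 bits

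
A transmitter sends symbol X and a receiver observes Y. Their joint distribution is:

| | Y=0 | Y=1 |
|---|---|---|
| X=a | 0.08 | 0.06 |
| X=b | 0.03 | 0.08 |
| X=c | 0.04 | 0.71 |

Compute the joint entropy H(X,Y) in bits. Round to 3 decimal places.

1.515 bits

H(X,Y) = −Σ p(x,y)·log₂ p(x,y) over all 6 cells.
  cell (a,0): −0.08·log₂0.08 = 0.2915
  cell (a,1): −0.06·log₂0.06 = 0.2435
  cell (b,0): −0.03·log₂0.03 = 0.1518
  cell (b,1): −0.08·log₂0.08 = 0.2915
  cell (c,0): −0.04·log₂0.04 = 0.1858
  cell (c,1): −0.71·log₂0.71 = 0.3508
Sum = 1.515 bits.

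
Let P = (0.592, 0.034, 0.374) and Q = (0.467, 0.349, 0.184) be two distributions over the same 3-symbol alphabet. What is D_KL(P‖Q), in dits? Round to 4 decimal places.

D(P‖Q) = Σ p·log₁₀(p/q).
  0.592·log₁₀(0.592/0.467) = 0.06098
  0.034·log₁₀(0.034/0.349) = -0.03439
  0.374·log₁₀(0.374/0.184) = 0.11521
D(P‖Q) = 0.1418 dits.

0.1418 dits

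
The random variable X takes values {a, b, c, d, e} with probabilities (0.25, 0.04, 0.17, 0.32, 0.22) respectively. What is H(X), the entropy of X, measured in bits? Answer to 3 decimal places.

2.127 bits

H(X) = −Σ p·log₂ p.
  −(0.25)·log₂(0.25) = 0.5000
  −(0.04)·log₂(0.04) = 0.1858
  −(0.17)·log₂(0.17) = 0.4346
  −(0.32)·log₂(0.32) = 0.5260
  −(0.22)·log₂(0.22) = 0.4806
Sum: 0.5000 + 0.1858 + 0.4346 + 0.5260 + 0.4806 = 2.127 bits.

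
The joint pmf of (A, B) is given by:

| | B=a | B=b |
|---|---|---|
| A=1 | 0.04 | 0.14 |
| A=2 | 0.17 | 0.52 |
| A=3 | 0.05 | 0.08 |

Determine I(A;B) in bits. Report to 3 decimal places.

Marginals: p(A) = (0.1800, 0.6900, 0.1300), p(B) = (0.2600, 0.7400).
I(A;B) = Σ p(x,y)·log₂[p(x,y)/(p(x)p(y))].
  (1,a): 0.04·log₂(0.8547) = -0.0091
  (1,b): 0.14·log₂(1.0511) = 0.0101
  (2,a): 0.17·log₂(0.9476) = -0.0132
  (2,b): 0.52·log₂(1.0184) = 0.0137
  (3,a): 0.05·log₂(1.4793) = 0.0282
  (3,b): 0.08·log₂(0.8316) = -0.0213
Sum = 0.008 bits.

0.008 bits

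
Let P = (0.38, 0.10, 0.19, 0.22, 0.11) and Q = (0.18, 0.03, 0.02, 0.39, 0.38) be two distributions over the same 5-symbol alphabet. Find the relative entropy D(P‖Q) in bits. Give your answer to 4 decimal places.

0.8220 bits

D(P‖Q) = Σ p·log₂(p/q).
  0.38·log₂(0.38/0.18) = 0.40964
  0.10·log₂(0.10/0.03) = 0.17370
  0.19·log₂(0.19/0.02) = 0.61711
  0.22·log₂(0.22/0.39) = -0.18171
  0.11·log₂(0.11/0.38) = -0.19673
D(P‖Q) = 0.8220 bits.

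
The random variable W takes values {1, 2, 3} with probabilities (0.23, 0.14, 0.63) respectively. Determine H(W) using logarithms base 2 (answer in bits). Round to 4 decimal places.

H(W) = −Σ p·log₂ p.
  −(0.23)·log₂(0.23) = 0.48767
  −(0.14)·log₂(0.14) = 0.39711
  −(0.63)·log₂(0.63) = 0.41994
Sum: 0.48767 + 0.39711 + 0.41994 = 1.3047 bits.

1.3047 bits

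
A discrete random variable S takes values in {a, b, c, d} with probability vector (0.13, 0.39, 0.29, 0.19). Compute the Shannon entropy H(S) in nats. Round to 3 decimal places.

1.307 nats

H(S) = −Σ p·ln p.
  −(0.13)·ln(0.13) = 0.2652
  −(0.39)·ln(0.39) = 0.3672
  −(0.29)·ln(0.29) = 0.3590
  −(0.19)·ln(0.19) = 0.3155
Sum: 0.2652 + 0.3672 + 0.3590 + 0.3155 = 1.307 nats.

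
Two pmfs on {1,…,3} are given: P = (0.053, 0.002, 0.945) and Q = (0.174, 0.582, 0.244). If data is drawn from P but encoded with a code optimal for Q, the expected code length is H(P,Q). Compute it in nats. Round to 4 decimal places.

1.4268 nats

H(P,Q) = −Σ p·ln q.
  −0.053·ln(0.174) = 0.09268
  −0.002·ln(0.582) = 0.00108
  −0.945·ln(0.244) = 1.33300
H(P,Q) = 1.4268 nats.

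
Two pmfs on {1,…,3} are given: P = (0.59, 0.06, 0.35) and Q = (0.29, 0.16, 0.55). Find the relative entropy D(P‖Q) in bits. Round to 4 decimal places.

0.2914 bits

D(P‖Q) = Σ p·log₂(p/q).
  0.59·log₂(0.59/0.29) = 0.60455
  0.06·log₂(0.06/0.16) = -0.08490
  0.35·log₂(0.35/0.55) = -0.22823
D(P‖Q) = 0.2914 bits.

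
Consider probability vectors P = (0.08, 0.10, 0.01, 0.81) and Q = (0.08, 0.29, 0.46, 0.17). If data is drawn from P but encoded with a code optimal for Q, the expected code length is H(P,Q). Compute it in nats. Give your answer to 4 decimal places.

1.7689 nats

H(P,Q) = −Σ p·ln q.
  −0.08·ln(0.08) = 0.20206
  −0.10·ln(0.29) = 0.12379
  −0.01·ln(0.46) = 0.00777
  −0.81·ln(0.17) = 1.43529
H(P,Q) = 1.7689 nats.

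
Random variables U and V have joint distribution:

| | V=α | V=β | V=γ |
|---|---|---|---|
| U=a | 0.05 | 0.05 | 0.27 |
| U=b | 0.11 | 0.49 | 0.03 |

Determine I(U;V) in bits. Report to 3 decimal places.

Marginals: p(U) = (0.3700, 0.6300), p(V) = (0.1600, 0.5400, 0.3000).
I(U;V) = Σ p(x,y)·log₂[p(x,y)/(p(x)p(y))].
  (a,α): 0.05·log₂(0.8446) = -0.0122
  (a,β): 0.05·log₂(0.2503) = -0.0999
  (a,γ): 0.27·log₂(2.4324) = 0.3462
  (b,α): 0.11·log₂(1.0913) = 0.0139
  (b,β): 0.49·log₂(1.4403) = 0.2579
  (b,γ): 0.03·log₂(0.1587) = -0.0797
Sum = 0.426 bits.

0.426 bits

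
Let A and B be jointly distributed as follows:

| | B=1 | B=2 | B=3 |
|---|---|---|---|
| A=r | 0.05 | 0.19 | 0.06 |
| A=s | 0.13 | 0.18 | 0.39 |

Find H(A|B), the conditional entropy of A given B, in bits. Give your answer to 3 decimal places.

Chain rule: H(A|B) = H(A,B) − H(B).
Marginals: p(A) = (0.3000, 0.7000), p(B) = (0.1800, 0.3700, 0.4500).
H(A,B) = 2.2726 bits; H(B) = 1.4944 bits.
H(A|B) = 2.2726 − 1.4944 = 0.778 bits.

0.778 bits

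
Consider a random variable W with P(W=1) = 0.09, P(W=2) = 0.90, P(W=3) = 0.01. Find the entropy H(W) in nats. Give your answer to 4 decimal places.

0.3576 nats

H(W) = −Σ p·ln p.
  −(0.09)·ln(0.09) = 0.21672
  −(0.90)·ln(0.90) = 0.09482
  −(0.01)·ln(0.01) = 0.04605
Sum: 0.21672 + 0.09482 + 0.04605 = 0.3576 nats.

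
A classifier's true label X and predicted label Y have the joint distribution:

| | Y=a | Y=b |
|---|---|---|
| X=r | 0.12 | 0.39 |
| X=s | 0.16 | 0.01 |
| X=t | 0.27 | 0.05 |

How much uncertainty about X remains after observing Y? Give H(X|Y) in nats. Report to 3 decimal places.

Chain rule: H(X|Y) = H(X,Y) − H(Y).
Marginals: p(X) = (0.5100, 0.1700, 0.3200), p(Y) = (0.5500, 0.4500).
H(X,Y) = 1.4642 nats; H(Y) = 0.6881 nats.
H(X|Y) = 1.4642 − 0.6881 = 0.776 nats.

0.776 nats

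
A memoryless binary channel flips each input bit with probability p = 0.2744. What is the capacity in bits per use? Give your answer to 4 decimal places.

Binary symmetric channel: C = 1 − h₂(ε) where h₂ is the binary entropy function.
h₂(0.2744) = −0.2744·log₂0.2744 − 0.7256·log₂0.7256 = 0.8477.
C = 1 − 0.8477 = 0.1523 bits per channel use.

0.1523 bits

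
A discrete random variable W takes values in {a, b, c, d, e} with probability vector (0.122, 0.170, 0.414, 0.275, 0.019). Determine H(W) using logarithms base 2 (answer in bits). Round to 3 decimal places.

H(W) = −Σ p·log₂ p.
  −(0.122)·log₂(0.122) = 0.3703
  −(0.170)·log₂(0.170) = 0.4346
  −(0.414)·log₂(0.414) = 0.5267
  −(0.275)·log₂(0.275) = 0.5122
  −(0.019)·log₂(0.019) = 0.1086
Sum: 0.3703 + 0.4346 + 0.5267 + 0.5122 + 0.1086 = 1.952 bits.

1.952 bits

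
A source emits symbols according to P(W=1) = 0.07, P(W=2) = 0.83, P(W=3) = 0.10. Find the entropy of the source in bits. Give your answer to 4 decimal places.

0.8239 bits

H(W) = −Σ p·log₂ p.
  −(0.07)·log₂(0.07) = 0.26856
  −(0.83)·log₂(0.83) = 0.22312
  −(0.10)·log₂(0.10) = 0.33219
Sum: 0.26856 + 0.22312 + 0.33219 = 0.8239 bits.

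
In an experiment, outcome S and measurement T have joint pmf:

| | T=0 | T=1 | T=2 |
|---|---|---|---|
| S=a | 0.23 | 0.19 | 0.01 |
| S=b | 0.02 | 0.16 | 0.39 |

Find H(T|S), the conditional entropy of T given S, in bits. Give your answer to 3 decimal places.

1.089 bits

Chain rule: H(T|S) = H(S,T) − H(S).
Marginals: p(S) = (0.4300, 0.5700), p(T) = (0.2500, 0.3500, 0.4000).
H(S,T) = 2.0750 bits; H(S) = 0.9858 bits.
H(T|S) = 2.0750 − 0.9858 = 1.089 bits.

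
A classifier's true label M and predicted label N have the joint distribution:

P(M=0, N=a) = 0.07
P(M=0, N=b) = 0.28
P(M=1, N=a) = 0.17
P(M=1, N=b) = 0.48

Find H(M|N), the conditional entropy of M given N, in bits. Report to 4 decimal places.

Marginals: p(M) = (0.3500, 0.6500), p(N) = (0.2400, 0.7600).
H(M|N) = Σ p(N) · H(M|N=·).
  N=a: p=0.2400, H(M|N=a) = 0.8709
  N=b: p=0.7600, H(M|N=b) = 0.9495
Weighted sum = 0.9306 bits.

0.9306 bits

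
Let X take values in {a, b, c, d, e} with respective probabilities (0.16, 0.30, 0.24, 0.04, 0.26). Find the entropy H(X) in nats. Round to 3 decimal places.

1.476 nats

H(X) = −Σ p·ln p.
  −(0.16)·ln(0.16) = 0.2932
  −(0.30)·ln(0.30) = 0.3612
  −(0.24)·ln(0.24) = 0.3425
  −(0.04)·ln(0.04) = 0.1288
  −(0.26)·ln(0.26) = 0.3502
Sum: 0.2932 + 0.3612 + 0.3425 + 0.1288 + 0.3502 = 1.476 nats.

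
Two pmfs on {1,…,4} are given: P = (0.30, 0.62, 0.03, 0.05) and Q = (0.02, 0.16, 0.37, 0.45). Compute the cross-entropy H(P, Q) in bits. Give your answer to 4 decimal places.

H(P,Q) = −Σ p·log₂ q.
  −0.30·log₂(0.02) = 1.69316
  −0.62·log₂(0.16) = 1.63919
  −0.03·log₂(0.37) = 0.04303
  −0.05·log₂(0.45) = 0.05760
H(P,Q) = 3.4330 bits.

3.4330 bits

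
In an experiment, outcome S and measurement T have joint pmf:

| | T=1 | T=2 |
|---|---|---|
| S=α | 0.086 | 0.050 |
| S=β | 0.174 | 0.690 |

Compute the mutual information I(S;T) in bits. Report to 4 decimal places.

0.0716 bits

Marginals: p(S) = (0.1360, 0.8640), p(T) = (0.2600, 0.7400).
I(S;T) = Σ p(x,y)·log₂[p(x,y)/(p(x)p(y))].
  (α,1): 0.086·log₂(2.4321) = 0.11027
  (α,2): 0.050·log₂(0.4968) = -0.05046
  (β,1): 0.174·log₂(0.7746) = -0.06412
  (β,2): 0.690·log₂(1.0792) = 0.07588
Sum = 0.0716 bits.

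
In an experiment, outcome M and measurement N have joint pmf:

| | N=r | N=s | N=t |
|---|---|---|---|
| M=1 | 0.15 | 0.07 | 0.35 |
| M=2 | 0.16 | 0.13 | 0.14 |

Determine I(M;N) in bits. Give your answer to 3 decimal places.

Marginals: p(M) = (0.5700, 0.4300), p(N) = (0.3100, 0.2000, 0.4900).
I(M;N) = H(M) + H(N) − H(M,N).
H(M) = 0.9858, H(N) = 1.4925, H(M,N) = 2.4120.
I(M;N) = 0.9858 + 1.4925 − 2.4120 = 0.066 bits.

0.066 bits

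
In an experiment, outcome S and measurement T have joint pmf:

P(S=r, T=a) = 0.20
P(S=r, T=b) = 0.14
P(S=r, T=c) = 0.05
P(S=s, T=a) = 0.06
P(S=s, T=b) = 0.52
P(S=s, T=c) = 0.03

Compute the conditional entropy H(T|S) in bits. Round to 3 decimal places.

Chain rule: H(T|S) = H(S,T) − H(S).
Marginals: p(S) = (0.3900, 0.6100), p(T) = (0.2600, 0.6600, 0.0800).
H(S,T) = 1.9635 bits; H(S) = 0.9648 bits.
H(T|S) = 1.9635 − 0.9648 = 0.999 bits.

0.999 bits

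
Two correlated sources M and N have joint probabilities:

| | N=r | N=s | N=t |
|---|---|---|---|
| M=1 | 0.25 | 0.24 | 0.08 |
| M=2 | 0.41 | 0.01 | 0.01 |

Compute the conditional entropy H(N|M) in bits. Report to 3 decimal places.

Marginals: p(M) = (0.5700, 0.4300), p(N) = (0.6600, 0.2500, 0.0900).
H(N|M) = Σ p(M) · H(N|M=·).
  M=1: p=0.5700, H(N|M=1) = 1.4445
  M=2: p=0.4300, H(N|M=2) = 0.3179
Weighted sum = 0.960 bits.

0.960 bits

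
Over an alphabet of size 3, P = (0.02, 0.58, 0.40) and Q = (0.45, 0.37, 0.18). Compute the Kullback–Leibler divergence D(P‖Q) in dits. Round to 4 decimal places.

0.2249 dits

D(P‖Q) = Σ p·log₁₀(p/q).
  0.02·log₁₀(0.02/0.45) = -0.02704
  0.58·log₁₀(0.58/0.37) = 0.11323
  0.40·log₁₀(0.40/0.18) = 0.13871
D(P‖Q) = 0.2249 dits.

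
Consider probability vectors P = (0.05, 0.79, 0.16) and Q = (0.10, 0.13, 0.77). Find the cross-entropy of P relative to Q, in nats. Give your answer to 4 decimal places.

1.7687 nats

H(P,Q) = −Σ p·ln q.
  −0.05·ln(0.10) = 0.11513
  −0.79·ln(0.13) = 1.61177
  −0.16·ln(0.77) = 0.04182
H(P,Q) = 1.7687 nats.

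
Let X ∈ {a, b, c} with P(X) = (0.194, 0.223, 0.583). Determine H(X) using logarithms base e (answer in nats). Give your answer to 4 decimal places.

0.9673 nats

H(X) = −Σ p·ln p.
  −(0.194)·ln(0.194) = 0.31814
  −(0.223)·ln(0.223) = 0.33463
  −(0.583)·ln(0.583) = 0.31457
Sum: 0.31814 + 0.33463 + 0.31457 = 0.9673 nats.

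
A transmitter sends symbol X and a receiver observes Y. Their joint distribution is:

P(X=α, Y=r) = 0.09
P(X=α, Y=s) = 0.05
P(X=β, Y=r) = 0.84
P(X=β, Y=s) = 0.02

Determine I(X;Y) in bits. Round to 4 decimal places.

0.0972 bits

Marginals: p(X) = (0.1400, 0.8600), p(Y) = (0.9300, 0.0700).
I(X;Y) = Σ p(x,y)·log₂[p(x,y)/(p(x)p(y))].
  (α,r): 0.09·log₂(0.6912) = -0.04795
  (α,s): 0.05·log₂(5.1020) = 0.11755
  (β,r): 0.84·log₂(1.0503) = 0.05943
  (β,s): 0.02·log₂(0.3322) = -0.03180
Sum = 0.0972 bits.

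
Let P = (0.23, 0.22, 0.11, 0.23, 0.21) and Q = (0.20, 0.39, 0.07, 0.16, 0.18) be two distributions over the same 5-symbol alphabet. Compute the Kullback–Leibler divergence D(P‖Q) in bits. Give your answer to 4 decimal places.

D(P‖Q) = Σ p·log₂(p/q).
  0.23·log₂(0.23/0.20) = 0.04638
  0.22·log₂(0.22/0.39) = -0.18171
  0.11·log₂(0.11/0.07) = 0.07173
  0.23·log₂(0.23/0.16) = 0.12042
  0.21·log₂(0.21/0.18) = 0.04670
D(P‖Q) = 0.1035 bits.

0.1035 bits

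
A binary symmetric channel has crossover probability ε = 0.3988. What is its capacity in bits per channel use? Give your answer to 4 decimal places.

Binary symmetric channel: C = 1 − h₂(ε) where h₂ is the binary entropy function.
h₂(0.3988) = −0.3988·log₂0.3988 − 0.6012·log₂0.6012 = 0.9702.
C = 1 − 0.9702 = 0.0298 bits per channel use.

0.0298 bits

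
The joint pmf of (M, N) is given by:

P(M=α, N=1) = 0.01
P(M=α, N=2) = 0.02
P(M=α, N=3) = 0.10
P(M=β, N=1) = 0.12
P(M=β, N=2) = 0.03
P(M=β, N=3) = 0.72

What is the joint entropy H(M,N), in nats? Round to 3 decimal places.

H(M,N) = −Σ p(x,y)·ln p(x,y) over all 6 cells.
  cell (α,1): −0.01·ln0.01 = 0.0461
  cell (α,2): −0.02·ln0.02 = 0.0782
  cell (α,3): −0.10·ln0.10 = 0.2303
  cell (β,1): −0.12·ln0.12 = 0.2544
  cell (β,2): −0.03·ln0.03 = 0.1052
  cell (β,3): −0.72·ln0.72 = 0.2365
Sum = 0.951 nats.

0.951 nats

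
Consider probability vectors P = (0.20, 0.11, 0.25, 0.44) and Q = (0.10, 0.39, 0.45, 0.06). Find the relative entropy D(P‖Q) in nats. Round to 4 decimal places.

0.7291 nats

D(P‖Q) = Σ p·ln(p/q).
  0.20·ln(0.20/0.10) = 0.13863
  0.11·ln(0.11/0.39) = -0.13922
  0.25·ln(0.25/0.45) = -0.14695
  0.44·ln(0.44/0.06) = 0.87667
D(P‖Q) = 0.7291 nats.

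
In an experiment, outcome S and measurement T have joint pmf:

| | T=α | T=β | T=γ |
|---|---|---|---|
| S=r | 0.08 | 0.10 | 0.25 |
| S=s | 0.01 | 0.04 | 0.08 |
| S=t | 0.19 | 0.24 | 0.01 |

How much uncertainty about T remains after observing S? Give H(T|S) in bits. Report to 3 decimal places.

Marginals: p(S) = (0.4300, 0.1300, 0.4400), p(T) = (0.2800, 0.3800, 0.3400).
H(T|S) = Σ p(S) · H(T|S=·).
  S=r: p=0.4300, H(T|S=r) = 1.3957
  S=s: p=0.1300, H(T|S=s) = 1.2389
  S=t: p=0.4400, H(T|S=t) = 1.1242
Weighted sum = 1.256 bits.

1.256 bits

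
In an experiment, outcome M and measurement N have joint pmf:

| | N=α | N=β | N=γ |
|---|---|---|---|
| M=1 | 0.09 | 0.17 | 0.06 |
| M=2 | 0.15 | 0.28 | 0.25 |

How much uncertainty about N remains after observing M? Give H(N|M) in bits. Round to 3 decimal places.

1.511 bits

Marginals: p(M) = (0.3200, 0.6800), p(N) = (0.2400, 0.4500, 0.3100).
H(N|M) = Σ p(M) · H(N|M=·).
  M=1: p=0.3200, H(N|M=1) = 1.4523
  M=2: p=0.6800, H(N|M=2) = 1.5388
Weighted sum = 1.511 bits.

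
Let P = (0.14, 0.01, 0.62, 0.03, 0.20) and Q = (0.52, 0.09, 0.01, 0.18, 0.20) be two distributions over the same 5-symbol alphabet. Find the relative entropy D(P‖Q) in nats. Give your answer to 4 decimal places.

2.2994 nats

D(P‖Q) = Σ p·ln(p/q).
  0.14·ln(0.14/0.52) = -0.18371
  0.01·ln(0.01/0.09) = -0.02197
  0.62·ln(0.62/0.01) = 2.55882
  0.03·ln(0.03/0.18) = -0.05375
  0.20·ln(0.20/0.20) = 0.00000
D(P‖Q) = 2.2994 nats.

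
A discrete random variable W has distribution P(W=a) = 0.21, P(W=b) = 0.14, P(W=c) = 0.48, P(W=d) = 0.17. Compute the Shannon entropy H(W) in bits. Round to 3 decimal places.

H(W) = −Σ p·log₂ p.
  −(0.21)·log₂(0.21) = 0.4728
  −(0.14)·log₂(0.14) = 0.3971
  −(0.48)·log₂(0.48) = 0.5083
  −(0.17)·log₂(0.17) = 0.4346
Sum: 0.4728 + 0.3971 + 0.5083 + 0.4346 = 1.813 bits.

1.813 bits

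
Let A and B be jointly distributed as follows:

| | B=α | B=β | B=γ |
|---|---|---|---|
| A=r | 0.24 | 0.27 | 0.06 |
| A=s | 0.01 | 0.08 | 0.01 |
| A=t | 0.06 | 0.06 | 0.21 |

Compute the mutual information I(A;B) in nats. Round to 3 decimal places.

0.177 nats

Marginals: p(A) = (0.5700, 0.1000, 0.3300), p(B) = (0.3100, 0.4100, 0.2800).
I(A;B) = Σ p(x,y)·ln[p(x,y)/(p(x)p(y))].
  (r,α): 0.24·ln(1.3582) = 0.0735
  (r,β): 0.27·ln(1.1553) = 0.0390
  (r,γ): 0.06·ln(0.3759) = -0.0587
  (s,α): 0.01·ln(0.3226) = -0.0113
  (s,β): 0.08·ln(1.9512) = 0.0535
  (s,γ): 0.01·ln(0.3571) = -0.0103
  (t,α): 0.06·ln(0.5865) = -0.0320
  (t,β): 0.06·ln(0.4435) = -0.0488
  (t,γ): 0.21·ln(2.2727) = 0.1724
Sum = 0.177 nats.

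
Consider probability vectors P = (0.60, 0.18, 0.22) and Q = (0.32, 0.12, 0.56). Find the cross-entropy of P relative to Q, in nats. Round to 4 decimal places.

H(P,Q) = −Σ p·ln q.
  −0.60·ln(0.32) = 0.68366
  −0.18·ln(0.12) = 0.38165
  −0.22·ln(0.56) = 0.12756
H(P,Q) = 1.1929 nats.

1.1929 nats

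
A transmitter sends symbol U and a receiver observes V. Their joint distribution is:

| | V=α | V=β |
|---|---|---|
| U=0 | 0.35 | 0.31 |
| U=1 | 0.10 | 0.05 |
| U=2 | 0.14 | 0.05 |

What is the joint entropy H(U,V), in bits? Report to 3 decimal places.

2.215 bits

H(U,V) = −Σ p(x,y)·log₂ p(x,y) over all 6 cells.
  cell (0,α): −0.35·log₂0.35 = 0.5301
  cell (0,β): −0.31·log₂0.31 = 0.5238
  cell (1,α): −0.10·log₂0.10 = 0.3322
  cell (1,β): −0.05·log₂0.05 = 0.2161
  cell (2,α): −0.14·log₂0.14 = 0.3971
  cell (2,β): −0.05·log₂0.05 = 0.2161
Sum = 2.215 bits.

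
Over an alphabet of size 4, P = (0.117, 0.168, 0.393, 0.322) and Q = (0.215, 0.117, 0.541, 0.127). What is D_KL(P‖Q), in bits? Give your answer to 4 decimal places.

D(P‖Q) = Σ p·log₂(p/q).
  0.117·log₂(0.117/0.215) = -0.10271
  0.168·log₂(0.168/0.117) = 0.08769
  0.393·log₂(0.393/0.541) = -0.18121
  0.322·log₂(0.322/0.127) = 0.43220
D(P‖Q) = 0.2360 bits.

0.2360 bits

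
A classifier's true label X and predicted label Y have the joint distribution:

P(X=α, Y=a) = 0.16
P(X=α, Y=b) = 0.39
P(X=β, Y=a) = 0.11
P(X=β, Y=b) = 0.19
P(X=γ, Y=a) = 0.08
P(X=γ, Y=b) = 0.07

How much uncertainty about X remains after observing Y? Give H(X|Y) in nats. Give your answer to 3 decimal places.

Marginals: p(X) = (0.5500, 0.3000, 0.1500), p(Y) = (0.3500, 0.6500).
H(X|Y) = Σ p(Y) · H(X|Y=·).
  Y=a: p=0.3500, H(X|Y=a) = 1.0590
  Y=b: p=0.6500, H(X|Y=b) = 0.9060
Weighted sum = 0.960 nats.

0.960 nats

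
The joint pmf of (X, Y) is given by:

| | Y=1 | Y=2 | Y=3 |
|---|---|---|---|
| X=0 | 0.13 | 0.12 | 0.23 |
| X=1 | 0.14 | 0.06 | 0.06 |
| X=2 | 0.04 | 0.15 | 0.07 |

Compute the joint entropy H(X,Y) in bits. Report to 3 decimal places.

H(X,Y) = −Σ p(x,y)·log₂ p(x,y) over all 9 cells.
  cell (0,1): −0.13·log₂0.13 = 0.3826
  cell (0,2): −0.12·log₂0.12 = 0.3671
  cell (0,3): −0.23·log₂0.23 = 0.4877
  cell (1,1): −0.14·log₂0.14 = 0.3971
  cell (1,2): −0.06·log₂0.06 = 0.2435
  cell (1,3): −0.06·log₂0.06 = 0.2435
  cell (2,1): −0.04·log₂0.04 = 0.1858
  cell (2,2): −0.15·log₂0.15 = 0.4105
  cell (2,3): −0.07·log₂0.07 = 0.2686
Sum = 2.986 bits.

2.986 bits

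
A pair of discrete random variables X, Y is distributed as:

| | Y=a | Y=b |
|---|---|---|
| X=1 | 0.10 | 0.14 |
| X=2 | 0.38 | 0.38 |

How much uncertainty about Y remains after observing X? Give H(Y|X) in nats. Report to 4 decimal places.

0.6898 nats

Chain rule: H(Y|X) = H(X,Y) − H(X).
Marginals: p(X) = (0.2400, 0.7600), p(Y) = (0.4800, 0.5200).
H(X,Y) = 1.2409 nats; H(X) = 0.5511 nats.
H(Y|X) = 1.2409 − 0.5511 = 0.6898 nats.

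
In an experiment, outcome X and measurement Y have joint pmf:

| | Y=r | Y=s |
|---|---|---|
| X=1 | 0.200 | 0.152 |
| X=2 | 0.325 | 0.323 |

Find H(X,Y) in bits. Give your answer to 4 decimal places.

H(X,Y) = −Σ p(x,y)·log₂ p(x,y) over all 4 cells.
  cell (1,r): −0.200·log₂0.200 = 0.46439
  cell (1,s): −0.152·log₂0.152 = 0.41311
  cell (2,r): −0.325·log₂0.325 = 0.52698
  cell (2,s): −0.323·log₂0.323 = 0.52662
Sum = 1.9311 bits.

1.9311 bits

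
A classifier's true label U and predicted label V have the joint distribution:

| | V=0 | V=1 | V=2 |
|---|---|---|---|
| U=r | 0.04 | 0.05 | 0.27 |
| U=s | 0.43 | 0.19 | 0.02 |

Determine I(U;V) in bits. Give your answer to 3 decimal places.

0.463 bits

Marginals: p(U) = (0.3600, 0.6400), p(V) = (0.4700, 0.2400, 0.2900).
I(U;V) = Σ p(x,y)·log₂[p(x,y)/(p(x)p(y))].
  (r,0): 0.04·log₂(0.2364) = -0.0832
  (r,1): 0.05·log₂(0.5787) = -0.0395
  (r,2): 0.27·log₂(2.5862) = 0.3701
  (s,0): 0.43·log₂(1.4295) = 0.2217
  (s,1): 0.19·log₂(1.2370) = 0.0583
  (s,2): 0.02·log₂(0.1078) = -0.0643
Sum = 0.463 bits.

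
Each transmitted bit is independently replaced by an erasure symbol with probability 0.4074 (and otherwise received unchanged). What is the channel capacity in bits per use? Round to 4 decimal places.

Binary erasure channel: capacity C = 1 − ε.
C = 1 − 0.4074 = 0.5926 bits per channel use.

0.5926 bits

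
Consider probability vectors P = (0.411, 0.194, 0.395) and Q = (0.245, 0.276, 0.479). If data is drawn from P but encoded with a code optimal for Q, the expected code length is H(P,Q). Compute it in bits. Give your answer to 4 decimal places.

1.6137 bits

H(P,Q) = −Σ p·log₂ q.
  −0.411·log₂(0.245) = 0.83398
  −0.194·log₂(0.276) = 0.36031
  −0.395·log₂(0.479) = 0.41945
H(P,Q) = 1.6137 bits.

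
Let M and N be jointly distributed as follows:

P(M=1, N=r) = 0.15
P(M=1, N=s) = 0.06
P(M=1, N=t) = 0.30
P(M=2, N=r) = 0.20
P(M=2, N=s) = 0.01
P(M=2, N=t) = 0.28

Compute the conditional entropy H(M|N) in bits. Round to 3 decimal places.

Chain rule: H(M|N) = H(M,N) − H(N).
Marginals: p(M) = (0.5100, 0.4900), p(N) = (0.3500, 0.0700, 0.5800).
H(M,N) = 2.2202 bits; H(N) = 1.2545 bits.
H(M|N) = 2.2202 − 1.2545 = 0.966 bits.

0.966 bits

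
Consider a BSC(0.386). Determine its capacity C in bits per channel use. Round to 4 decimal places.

Binary symmetric channel: C = 1 − h₂(ε) where h₂ is the binary entropy function.
h₂(0.386) = −0.386·log₂0.386 − 0.614·log₂0.614 = 0.9622.
C = 1 − 0.9622 = 0.0378 bits per channel use.

0.0378 bits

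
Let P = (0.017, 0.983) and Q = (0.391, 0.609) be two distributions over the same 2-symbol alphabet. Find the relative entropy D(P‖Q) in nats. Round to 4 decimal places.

0.4173 nats

D(P‖Q) = Σ p·ln(p/q).
  0.017·ln(0.017/0.391) = -0.05330
  0.983·ln(0.983/0.609) = 0.47065
D(P‖Q) = 0.4173 nats.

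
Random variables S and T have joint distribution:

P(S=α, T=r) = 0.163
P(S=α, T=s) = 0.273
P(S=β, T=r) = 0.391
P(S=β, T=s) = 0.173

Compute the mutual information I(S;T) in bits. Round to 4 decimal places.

0.0742 bits

Marginals: p(S) = (0.4360, 0.5640), p(T) = (0.5540, 0.4460).
I(S;T) = Σ p(x,y)·log₂[p(x,y)/(p(x)p(y))].
  (α,r): 0.163·log₂(0.6748) = -0.09249
  (α,s): 0.273·log₂(1.4039) = 0.13362
  (β,r): 0.391·log₂(1.2514) = 0.12649
  (β,s): 0.173·log₂(0.6878) = -0.09343
Sum = 0.0742 bits.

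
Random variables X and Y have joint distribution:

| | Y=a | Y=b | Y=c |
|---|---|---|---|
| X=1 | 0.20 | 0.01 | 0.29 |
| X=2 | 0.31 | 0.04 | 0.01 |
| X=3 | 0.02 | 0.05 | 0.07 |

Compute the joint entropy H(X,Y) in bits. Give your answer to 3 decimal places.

2.422 bits

H(X,Y) = −Σ p(x,y)·log₂ p(x,y) over all 9 cells.
  cell (1,a): −0.20·log₂0.20 = 0.4644
  cell (1,b): −0.01·log₂0.01 = 0.0664
  cell (1,c): −0.29·log₂0.29 = 0.5179
  cell (2,a): −0.31·log₂0.31 = 0.5238
  cell (2,b): −0.04·log₂0.04 = 0.1858
  cell (2,c): −0.01·log₂0.01 = 0.0664
  cell (3,a): −0.02·log₂0.02 = 0.1129
  cell (3,b): −0.05·log₂0.05 = 0.2161
  cell (3,c): −0.07·log₂0.07 = 0.2686
Sum = 2.422 bits.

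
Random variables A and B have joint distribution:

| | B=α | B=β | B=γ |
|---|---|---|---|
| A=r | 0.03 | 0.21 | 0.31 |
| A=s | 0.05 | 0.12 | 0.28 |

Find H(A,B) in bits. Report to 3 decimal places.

H(A,B) = −Σ p(x,y)·log₂ p(x,y) over all 6 cells.
  cell (r,α): −0.03·log₂0.03 = 0.1518
  cell (r,β): −0.21·log₂0.21 = 0.4728
  cell (r,γ): −0.31·log₂0.31 = 0.5238
  cell (s,α): −0.05·log₂0.05 = 0.2161
  cell (s,β): −0.12·log₂0.12 = 0.3671
  cell (s,γ): −0.28·log₂0.28 = 0.5142
Sum = 2.246 bits.

2.246 bits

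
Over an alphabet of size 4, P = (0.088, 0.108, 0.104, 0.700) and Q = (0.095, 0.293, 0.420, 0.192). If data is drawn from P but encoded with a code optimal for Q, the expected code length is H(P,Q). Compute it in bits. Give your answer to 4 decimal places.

H(P,Q) = −Σ p·log₂ q.
  −0.088·log₂(0.095) = 0.29884
  −0.108·log₂(0.293) = 0.19127
  −0.104·log₂(0.420) = 0.13016
  −0.700·log₂(0.192) = 1.66658
H(P,Q) = 2.2868 bits.

2.2868 bits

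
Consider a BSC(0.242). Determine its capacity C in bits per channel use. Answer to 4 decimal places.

0.2016 bits

Binary symmetric channel: C = 1 − h₂(ε) where h₂ is the binary entropy function.
h₂(0.242) = −0.242·log₂0.242 − 0.758·log₂0.758 = 0.7984.
C = 1 − 0.7984 = 0.2016 bits per channel use.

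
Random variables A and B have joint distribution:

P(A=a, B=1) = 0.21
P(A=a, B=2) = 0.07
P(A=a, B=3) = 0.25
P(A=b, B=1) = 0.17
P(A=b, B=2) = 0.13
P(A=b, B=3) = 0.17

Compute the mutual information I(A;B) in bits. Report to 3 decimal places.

Marginals: p(A) = (0.5300, 0.4700), p(B) = (0.3800, 0.2000, 0.4200).
I(A;B) = Σ p(x,y)·log₂[p(x,y)/(p(x)p(y))].
  (a,1): 0.21·log₂(1.0427) = 0.0127
  (a,2): 0.07·log₂(0.6604) = -0.0419
  (a,3): 0.25·log₂(1.1231) = 0.0419
  (b,1): 0.17·log₂(0.9518) = -0.0121
  (b,2): 0.13·log₂(1.3830) = 0.0608
  (b,3): 0.17·log₂(0.8612) = -0.0366
Sum = 0.025 bits.

0.025 bits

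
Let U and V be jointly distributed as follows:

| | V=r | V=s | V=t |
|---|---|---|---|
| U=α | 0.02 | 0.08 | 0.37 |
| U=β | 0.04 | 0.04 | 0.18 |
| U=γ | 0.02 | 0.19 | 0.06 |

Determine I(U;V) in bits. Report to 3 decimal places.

0.214 bits

Marginals: p(U) = (0.4700, 0.2600, 0.2700), p(V) = (0.0800, 0.3100, 0.6100).
I(U;V) = H(U) + H(V) − H(U,V).
H(U) = 1.5273, H(V) = 1.2503, H(U,V) = 2.5636.
I(U;V) = 1.5273 + 1.2503 − 2.5636 = 0.214 bits.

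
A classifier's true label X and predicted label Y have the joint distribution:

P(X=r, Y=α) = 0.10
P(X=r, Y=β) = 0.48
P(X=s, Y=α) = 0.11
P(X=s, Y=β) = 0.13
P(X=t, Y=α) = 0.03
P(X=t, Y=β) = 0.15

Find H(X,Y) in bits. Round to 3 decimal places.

2.136 bits

H(X,Y) = −Σ p(x,y)·log₂ p(x,y) over all 6 cells.
  cell (r,α): −0.10·log₂0.10 = 0.3322
  cell (r,β): −0.48·log₂0.48 = 0.5083
  cell (s,α): −0.11·log₂0.11 = 0.3503
  cell (s,β): −0.13·log₂0.13 = 0.3826
  cell (t,α): −0.03·log₂0.03 = 0.1518
  cell (t,β): −0.15·log₂0.15 = 0.4105
Sum = 2.136 bits.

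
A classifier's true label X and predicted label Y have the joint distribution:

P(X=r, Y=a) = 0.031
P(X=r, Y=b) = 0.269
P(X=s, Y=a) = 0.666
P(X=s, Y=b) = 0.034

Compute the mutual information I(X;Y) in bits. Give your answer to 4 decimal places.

Marginals: p(X) = (0.3000, 0.7000), p(Y) = (0.6970, 0.3030).
I(X;Y) = H(X) + H(Y) − H(X,Y).
H(X) = 0.8813, H(Y) = 0.8849, H(X,Y) = 1.2213.
I(X;Y) = 0.8813 + 0.8849 − 1.2213 = 0.5449 bits.

0.5449 bits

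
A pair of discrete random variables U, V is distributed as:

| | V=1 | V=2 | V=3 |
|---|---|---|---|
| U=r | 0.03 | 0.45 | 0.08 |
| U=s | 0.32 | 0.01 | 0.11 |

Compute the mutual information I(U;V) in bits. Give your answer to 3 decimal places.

0.586 bits

Marginals: p(U) = (0.5600, 0.4400), p(V) = (0.3500, 0.4600, 0.1900).
I(U;V) = H(U) + H(V) − H(U,V).
H(U) = 0.9896, H(V) = 1.5007, H(U,V) = 1.9044.
I(U;V) = 0.9896 + 1.5007 − 1.9044 = 0.586 bits.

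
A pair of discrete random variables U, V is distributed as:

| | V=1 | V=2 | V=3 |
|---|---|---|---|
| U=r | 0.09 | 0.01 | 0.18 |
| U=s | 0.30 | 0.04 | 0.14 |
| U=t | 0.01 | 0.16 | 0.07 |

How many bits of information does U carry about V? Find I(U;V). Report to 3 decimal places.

0.362 bits

Marginals: p(U) = (0.2800, 0.4800, 0.2400), p(V) = (0.4000, 0.2100, 0.3900).
I(U;V) = Σ p(x,y)·log₂[p(x,y)/(p(x)p(y))].
  (r,1): 0.09·log₂(0.8036) = -0.0284
  (r,2): 0.01·log₂(0.1701) = -0.0256
  (r,3): 0.18·log₂(1.6484) = 0.1298
  (s,1): 0.30·log₂(1.5625) = 0.1932
  (s,2): 0.04·log₂(0.3968) = -0.0533
  (s,3): 0.14·log₂(0.7479) = -0.0587
  (t,1): 0.01·log₂(0.1042) = -0.0326
  (t,2): 0.16·log₂(3.1746) = 0.2667
  (t,3): 0.07·log₂(0.7479) = -0.0293
Sum = 0.362 bits.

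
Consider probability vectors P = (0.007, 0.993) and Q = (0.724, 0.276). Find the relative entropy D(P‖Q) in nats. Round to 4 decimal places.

D(P‖Q) = Σ p·ln(p/q).
  0.007·ln(0.007/0.724) = -0.03247
  0.993·ln(0.993/0.276) = 1.27137
D(P‖Q) = 1.2389 nats.

1.2389 nats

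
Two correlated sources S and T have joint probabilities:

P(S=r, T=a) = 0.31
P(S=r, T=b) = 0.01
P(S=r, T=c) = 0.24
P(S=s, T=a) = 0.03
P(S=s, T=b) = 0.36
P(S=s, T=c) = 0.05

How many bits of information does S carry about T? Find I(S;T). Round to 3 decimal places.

Marginals: p(S) = (0.5600, 0.4400), p(T) = (0.3400, 0.3700, 0.2900).
I(S;T) = Σ p(x,y)·log₂[p(x,y)/(p(x)p(y))].
  (r,a): 0.31·log₂(1.6282) = 0.2180
  (r,b): 0.01·log₂(0.0483) = -0.0437
  (r,c): 0.24·log₂(1.4778) = 0.1352
  (s,a): 0.03·log₂(0.2005) = -0.0695
  (s,b): 0.36·log₂(2.2113) = 0.4122
  (s,c): 0.05·log₂(0.3918) = -0.0676
Sum = 0.585 bits.

0.585 bits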